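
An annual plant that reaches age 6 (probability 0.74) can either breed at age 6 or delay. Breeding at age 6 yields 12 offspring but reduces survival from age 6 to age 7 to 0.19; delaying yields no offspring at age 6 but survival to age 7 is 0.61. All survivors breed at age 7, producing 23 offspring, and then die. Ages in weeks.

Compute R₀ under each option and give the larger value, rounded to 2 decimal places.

12.11

breed at age 6: R₀ = 0.74 × (12 + 0.19 × 23) = 0.74 × 16.3700 = 12.1138
delay to age 7: R₀ = 0.74 × (0.61 × 23) = 0.74 × 14.0300 = 10.3822
Higher: breed at age 6 (12.1138).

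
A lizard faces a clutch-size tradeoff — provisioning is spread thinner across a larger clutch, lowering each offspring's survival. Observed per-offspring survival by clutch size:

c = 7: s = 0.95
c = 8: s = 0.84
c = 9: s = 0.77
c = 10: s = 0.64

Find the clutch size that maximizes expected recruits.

Expected recruits = c × s(c):
  c=7: 7 × 0.95 = 6.650
  c=8: 8 × 0.84 = 6.720
  c=9: 9 × 0.77 = 6.930
  c=10: 10 × 0.64 = 6.400
Maximum at c = 9 (6.930 recruits).

9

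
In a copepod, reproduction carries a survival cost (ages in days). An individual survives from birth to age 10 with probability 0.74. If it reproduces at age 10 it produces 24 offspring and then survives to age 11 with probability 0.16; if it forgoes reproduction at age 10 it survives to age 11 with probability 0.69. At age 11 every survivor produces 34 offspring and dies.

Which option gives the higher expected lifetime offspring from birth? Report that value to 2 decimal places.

21.79

breed at age 10: R₀ = 0.74 × (24 + 0.16 × 34) = 0.74 × 29.4400 = 21.7856
delay to age 11: R₀ = 0.74 × (0.69 × 34) = 0.74 × 23.4600 = 17.3604
Higher: breed at age 10 (21.7856).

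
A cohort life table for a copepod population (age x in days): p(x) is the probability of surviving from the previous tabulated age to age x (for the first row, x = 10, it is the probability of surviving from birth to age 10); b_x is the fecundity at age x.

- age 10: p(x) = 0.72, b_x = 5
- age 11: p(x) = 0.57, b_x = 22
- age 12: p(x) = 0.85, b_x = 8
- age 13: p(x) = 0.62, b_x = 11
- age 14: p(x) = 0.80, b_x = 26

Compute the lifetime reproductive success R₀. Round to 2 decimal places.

22.30

Survivorship from birth: l_x = p_10·p_11·…·p_x.
  l_10 = 0.72000
  l_11 = 0.41040
  l_12 = 0.34884
  l_13 = 0.21628
  l_14 = 0.17302
R₀ = Σ l_x b_x:
  age 10: 0.72000 × 5 = 3.6000
  age 11: 0.41040 × 22 = 9.0288
  age 12: 0.34884 × 8 = 2.7907
  age 13: 0.21628 × 11 = 2.3791
  age 14: 0.17302 × 26 = 4.4985
R₀ = 3.6000 + 9.0288 + 2.7907 + 2.3791 + 4.4985 = 22.2971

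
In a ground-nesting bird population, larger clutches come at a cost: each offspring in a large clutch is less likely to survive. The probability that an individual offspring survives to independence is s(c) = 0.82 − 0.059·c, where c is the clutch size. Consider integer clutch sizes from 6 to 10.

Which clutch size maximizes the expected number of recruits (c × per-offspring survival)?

7

Expected recruits = c × s(c):
  c=6: 6 × 0.466 = 2.796
  c=7: 7 × 0.407 = 2.849
  c=8: 8 × 0.348 = 2.784
  c=9: 9 × 0.289 = 2.601
  c=10: 10 × 0.230 = 2.300
Maximum at c = 7 (2.849 recruits).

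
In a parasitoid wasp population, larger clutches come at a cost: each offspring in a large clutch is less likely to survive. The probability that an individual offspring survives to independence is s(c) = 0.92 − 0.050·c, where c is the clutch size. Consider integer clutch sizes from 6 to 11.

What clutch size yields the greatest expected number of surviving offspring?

Expected surviving offspring = c × s(c):
  c=6: 6 × 0.620 = 3.720
  c=7: 7 × 0.570 = 3.990
  c=8: 8 × 0.520 = 4.160
  c=9: 9 × 0.470 = 4.230
  c=10: 10 × 0.420 = 4.200
  c=11: 11 × 0.370 = 4.070
Maximum at c = 9 (4.230 surviving offspring).

9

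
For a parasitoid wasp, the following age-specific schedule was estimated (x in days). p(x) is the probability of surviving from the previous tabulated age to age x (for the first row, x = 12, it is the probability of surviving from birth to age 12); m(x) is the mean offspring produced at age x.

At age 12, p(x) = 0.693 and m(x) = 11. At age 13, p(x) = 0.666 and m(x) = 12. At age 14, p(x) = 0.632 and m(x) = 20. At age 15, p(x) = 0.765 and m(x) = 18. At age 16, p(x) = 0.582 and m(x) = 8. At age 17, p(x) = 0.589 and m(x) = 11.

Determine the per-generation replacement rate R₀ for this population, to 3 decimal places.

Survivorship from birth: l_x = p_12·p_13·…·p_x.
  l_12 = 0.69300
  l_13 = 0.46154
  l_14 = 0.29169
  l_15 = 0.22314
  l_16 = 0.12987
  l_17 = 0.07649
R₀ = Σ l_x m(x):
  age 12: 0.69300 × 11 = 7.6230
  age 13: 0.46154 × 12 = 5.5385
  age 14: 0.29169 × 20 = 5.8338
  age 15: 0.22314 × 18 = 4.0165
  age 16: 0.12987 × 8 = 1.0390
  age 17: 0.07649 × 11 = 0.8414
R₀ = 7.6230 + 5.5385 + 5.8338 + 4.0165 + 1.0390 + 0.8414 = 24.8922

24.892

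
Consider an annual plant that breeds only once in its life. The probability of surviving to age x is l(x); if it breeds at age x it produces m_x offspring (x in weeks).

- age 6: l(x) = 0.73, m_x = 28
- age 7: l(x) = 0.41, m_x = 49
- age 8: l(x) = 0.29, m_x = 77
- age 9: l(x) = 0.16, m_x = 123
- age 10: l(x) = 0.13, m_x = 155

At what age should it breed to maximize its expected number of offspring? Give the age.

8

Expected offspring if breeding at age x = l(x) × m_x:
  age 6: 0.73 × 28 = 20.440
  age 7: 0.41 × 49 = 20.090
  age 8: 0.29 × 77 = 22.330
  age 9: 0.16 × 123 = 19.680
  age 10: 0.13 × 155 = 20.150
Maximum at age 8 (22.330).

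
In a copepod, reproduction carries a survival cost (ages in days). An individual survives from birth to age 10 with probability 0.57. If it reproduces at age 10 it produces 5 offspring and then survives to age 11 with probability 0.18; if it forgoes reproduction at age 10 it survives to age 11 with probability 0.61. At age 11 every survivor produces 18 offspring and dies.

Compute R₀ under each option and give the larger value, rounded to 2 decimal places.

6.26

breed at age 10: R₀ = 0.57 × (5 + 0.18 × 18) = 0.57 × 8.2400 = 4.6968
delay to age 11: R₀ = 0.57 × (0.61 × 18) = 0.57 × 10.9800 = 6.2586
Higher: delay to age 11 (6.2586).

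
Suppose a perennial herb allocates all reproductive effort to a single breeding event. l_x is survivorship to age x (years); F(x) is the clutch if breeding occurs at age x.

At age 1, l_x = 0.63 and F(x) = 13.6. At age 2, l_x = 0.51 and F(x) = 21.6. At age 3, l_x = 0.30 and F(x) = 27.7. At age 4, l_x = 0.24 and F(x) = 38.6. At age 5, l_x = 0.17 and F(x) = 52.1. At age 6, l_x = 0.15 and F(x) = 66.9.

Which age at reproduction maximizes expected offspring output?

Expected offspring if breeding at age x = l_x × F(x):
  age 1: 0.63 × 13.6 = 8.568
  age 2: 0.51 × 21.6 = 11.016
  age 3: 0.30 × 27.7 = 8.310
  age 4: 0.24 × 38.6 = 9.264
  age 5: 0.17 × 52.1 = 8.857
  age 6: 0.15 × 66.9 = 10.035
Maximum at age 2 (11.016).

2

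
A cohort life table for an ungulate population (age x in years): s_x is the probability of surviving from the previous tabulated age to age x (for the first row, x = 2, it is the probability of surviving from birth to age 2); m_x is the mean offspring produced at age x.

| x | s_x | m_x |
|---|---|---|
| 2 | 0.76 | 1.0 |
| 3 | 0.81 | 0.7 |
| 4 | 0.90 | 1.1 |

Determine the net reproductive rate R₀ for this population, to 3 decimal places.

Survivorship from birth: l_x = s_2·s_3·…·s_x.
  l_2 = 0.76000
  l_3 = 0.61560
  l_4 = 0.55404
R₀ = Σ l_x m_x:
  age 2: 0.76000 × 1.0 = 0.7600
  age 3: 0.61560 × 0.7 = 0.4309
  age 4: 0.55404 × 1.1 = 0.6094
R₀ = 0.7600 + 0.4309 + 0.6094 = 1.8004

1.800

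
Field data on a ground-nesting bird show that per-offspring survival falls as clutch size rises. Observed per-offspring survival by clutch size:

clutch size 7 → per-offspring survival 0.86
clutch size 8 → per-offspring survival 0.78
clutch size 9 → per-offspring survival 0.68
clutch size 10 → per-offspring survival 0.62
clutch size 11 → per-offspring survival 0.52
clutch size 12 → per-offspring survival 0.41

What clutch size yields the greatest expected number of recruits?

8

Expected recruits = c × s(c):
  c=7: 7 × 0.86 = 6.020
  c=8: 8 × 0.78 = 6.240
  c=9: 9 × 0.68 = 6.120
  c=10: 10 × 0.62 = 6.200
  c=11: 11 × 0.52 = 5.720
  c=12: 12 × 0.41 = 4.920
Maximum at c = 8 (6.240 recruits).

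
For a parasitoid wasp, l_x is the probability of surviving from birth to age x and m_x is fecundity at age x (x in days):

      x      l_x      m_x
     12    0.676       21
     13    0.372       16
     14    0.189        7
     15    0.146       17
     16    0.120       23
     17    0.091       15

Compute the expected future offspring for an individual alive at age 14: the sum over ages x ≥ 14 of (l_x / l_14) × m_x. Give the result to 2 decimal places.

41.96

l_14 = 0.189. Conditional survival from age 14 to x is l_x / l_14.
  x=14: (0.189/0.189) × 7 = 7.0000
  x=15: (0.146/0.189) × 17 = 13.1323
  x=16: (0.120/0.189) × 23 = 14.6032
  x=17: (0.091/0.189) × 15 = 7.2222
Sum = 7.0000 + 13.1323 + 14.6032 + 7.2222 = 41.9577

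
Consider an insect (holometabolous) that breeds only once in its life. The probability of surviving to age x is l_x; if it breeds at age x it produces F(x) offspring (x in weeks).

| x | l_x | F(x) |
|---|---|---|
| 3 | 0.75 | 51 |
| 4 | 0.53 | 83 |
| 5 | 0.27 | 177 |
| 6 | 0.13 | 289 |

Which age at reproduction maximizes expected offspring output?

Expected offspring if breeding at age x = l_x × F(x):
  age 3: 0.75 × 51 = 38.250
  age 4: 0.53 × 83 = 43.990
  age 5: 0.27 × 177 = 47.790
  age 6: 0.13 × 289 = 37.570
Maximum at age 5 (47.790).

5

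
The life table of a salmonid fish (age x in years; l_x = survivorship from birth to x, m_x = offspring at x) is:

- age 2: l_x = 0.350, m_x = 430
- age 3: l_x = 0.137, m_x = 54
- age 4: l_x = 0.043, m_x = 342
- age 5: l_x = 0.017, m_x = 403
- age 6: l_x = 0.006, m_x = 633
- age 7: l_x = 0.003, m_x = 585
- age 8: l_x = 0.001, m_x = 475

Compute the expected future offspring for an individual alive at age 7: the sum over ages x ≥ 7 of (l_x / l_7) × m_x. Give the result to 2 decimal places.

743.33

l_7 = 0.003. Conditional survival from age 7 to x is l_x / l_7.
  x=7: (0.003/0.003) × 585 = 585.0000
  x=8: (0.001/0.003) × 475 = 158.3333
Sum = 585.0000 + 158.3333 = 743.3333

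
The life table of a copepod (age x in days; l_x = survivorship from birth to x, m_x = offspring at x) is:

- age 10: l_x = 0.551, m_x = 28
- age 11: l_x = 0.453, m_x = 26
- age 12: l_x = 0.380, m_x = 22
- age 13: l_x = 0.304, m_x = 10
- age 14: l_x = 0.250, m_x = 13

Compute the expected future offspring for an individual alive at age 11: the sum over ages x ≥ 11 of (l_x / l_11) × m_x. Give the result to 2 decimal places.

l_11 = 0.453. Conditional survival from age 11 to x is l_x / l_11.
  x=11: (0.453/0.453) × 26 = 26.0000
  x=12: (0.380/0.453) × 22 = 18.4547
  x=13: (0.304/0.453) × 10 = 6.7108
  x=14: (0.250/0.453) × 13 = 7.1744
Sum = 26.0000 + 18.4547 + 6.7108 + 7.1744 = 58.3400

58.34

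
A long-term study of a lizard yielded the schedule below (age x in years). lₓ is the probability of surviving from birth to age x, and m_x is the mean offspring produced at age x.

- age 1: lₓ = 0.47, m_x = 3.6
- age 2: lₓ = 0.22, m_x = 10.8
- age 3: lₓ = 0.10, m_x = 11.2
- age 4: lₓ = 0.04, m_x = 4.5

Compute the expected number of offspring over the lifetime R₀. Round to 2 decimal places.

R₀ = Σ lₓ m_x:
  age 1: 0.47 × 3.6 = 1.6920
  age 2: 0.22 × 10.8 = 2.3760
  age 3: 0.10 × 11.2 = 1.1200
  age 4: 0.04 × 4.5 = 0.1800
R₀ = 1.6920 + 2.3760 + 1.1200 + 0.1800 = 5.3680

5.37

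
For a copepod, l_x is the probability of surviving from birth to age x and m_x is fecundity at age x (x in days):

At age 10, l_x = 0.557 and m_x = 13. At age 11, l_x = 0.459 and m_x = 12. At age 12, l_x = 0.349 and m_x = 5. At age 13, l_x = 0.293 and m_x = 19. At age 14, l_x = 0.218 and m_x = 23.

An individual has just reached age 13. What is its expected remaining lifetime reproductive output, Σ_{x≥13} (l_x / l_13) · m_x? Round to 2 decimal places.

36.11

l_13 = 0.293. Conditional survival from age 13 to x is l_x / l_13.
  x=13: (0.293/0.293) × 19 = 19.0000
  x=14: (0.218/0.293) × 23 = 17.1126
Sum = 19.0000 + 17.1126 = 36.1126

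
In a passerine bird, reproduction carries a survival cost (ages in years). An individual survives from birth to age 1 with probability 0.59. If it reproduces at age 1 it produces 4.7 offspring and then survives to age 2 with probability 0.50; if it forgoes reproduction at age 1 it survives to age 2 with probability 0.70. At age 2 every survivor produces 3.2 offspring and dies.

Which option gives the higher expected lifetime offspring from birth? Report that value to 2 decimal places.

3.72

breed at age 1: R₀ = 0.59 × (4.7 + 0.50 × 3.2) = 0.59 × 6.3000 = 3.7170
delay to age 2: R₀ = 0.59 × (0.70 × 3.2) = 0.59 × 2.2400 = 1.3216
Higher: breed at age 1 (3.7170).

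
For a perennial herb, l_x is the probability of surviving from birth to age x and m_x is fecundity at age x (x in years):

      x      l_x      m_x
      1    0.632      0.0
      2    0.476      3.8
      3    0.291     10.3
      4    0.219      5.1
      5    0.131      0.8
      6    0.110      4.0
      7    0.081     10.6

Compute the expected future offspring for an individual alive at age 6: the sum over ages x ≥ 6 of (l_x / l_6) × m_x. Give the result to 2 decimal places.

11.81

l_6 = 0.110. Conditional survival from age 6 to x is l_x / l_6.
  x=6: (0.110/0.110) × 4.0 = 4.0000
  x=7: (0.081/0.110) × 10.6 = 7.8055
Sum = 4.0000 + 7.8055 = 11.8055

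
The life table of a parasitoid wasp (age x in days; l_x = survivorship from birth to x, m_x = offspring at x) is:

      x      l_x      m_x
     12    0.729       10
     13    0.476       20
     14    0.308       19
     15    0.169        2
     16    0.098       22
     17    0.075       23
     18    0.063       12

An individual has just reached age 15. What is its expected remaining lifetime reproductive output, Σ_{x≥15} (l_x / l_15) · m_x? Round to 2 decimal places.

l_15 = 0.169. Conditional survival from age 15 to x is l_x / l_15.
  x=15: (0.169/0.169) × 2 = 2.0000
  x=16: (0.098/0.169) × 22 = 12.7574
  x=17: (0.075/0.169) × 23 = 10.2071
  x=18: (0.063/0.169) × 12 = 4.4734
Sum = 2.0000 + 12.7574 + 10.2071 + 4.4734 = 29.4379

29.44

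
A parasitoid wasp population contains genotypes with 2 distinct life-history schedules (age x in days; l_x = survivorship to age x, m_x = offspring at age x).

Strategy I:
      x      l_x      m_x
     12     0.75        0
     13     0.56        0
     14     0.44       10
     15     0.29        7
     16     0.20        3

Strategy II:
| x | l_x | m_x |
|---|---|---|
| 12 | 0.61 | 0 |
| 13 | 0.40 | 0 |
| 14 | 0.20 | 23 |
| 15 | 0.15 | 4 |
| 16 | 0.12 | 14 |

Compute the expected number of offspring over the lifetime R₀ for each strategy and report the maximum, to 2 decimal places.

Strategy I: R₀ = 0.75×0 + 0.56×0 + 0.44×10 + 0.29×7 + 0.20×3 = 7.0300
Strategy II: R₀ = 0.61×0 + 0.40×0 + 0.20×23 + 0.15×4 + 0.12×14 = 6.8800
Highest R₀: strategy I with 7.0300.

7.03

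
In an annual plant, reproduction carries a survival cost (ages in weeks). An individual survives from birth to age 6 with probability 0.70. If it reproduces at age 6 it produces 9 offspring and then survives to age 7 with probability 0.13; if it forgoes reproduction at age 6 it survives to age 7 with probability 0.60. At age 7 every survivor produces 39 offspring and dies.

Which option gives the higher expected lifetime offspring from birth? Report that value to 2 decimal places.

16.38

breed at age 6: R₀ = 0.70 × (9 + 0.13 × 39) = 0.70 × 14.0700 = 9.8490
delay to age 7: R₀ = 0.70 × (0.60 × 39) = 0.70 × 23.4000 = 16.3800
Higher: delay to age 7 (16.3800).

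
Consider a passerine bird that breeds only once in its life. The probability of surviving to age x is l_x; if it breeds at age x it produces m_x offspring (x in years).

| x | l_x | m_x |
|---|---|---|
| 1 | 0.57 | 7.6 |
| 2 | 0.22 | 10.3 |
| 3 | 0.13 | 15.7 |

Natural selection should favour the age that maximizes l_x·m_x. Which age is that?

1

Expected offspring if breeding at age x = l_x × m_x:
  age 1: 0.57 × 7.6 = 4.332
  age 2: 0.22 × 10.3 = 2.266
  age 3: 0.13 × 15.7 = 2.041
Maximum at age 1 (4.332).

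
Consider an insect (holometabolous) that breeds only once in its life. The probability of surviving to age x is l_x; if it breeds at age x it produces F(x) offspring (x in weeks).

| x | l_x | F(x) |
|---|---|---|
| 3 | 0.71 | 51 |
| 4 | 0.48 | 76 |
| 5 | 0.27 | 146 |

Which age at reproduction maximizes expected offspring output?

Expected offspring if breeding at age x = l_x × F(x):
  age 3: 0.71 × 51 = 36.210
  age 4: 0.48 × 76 = 36.480
  age 5: 0.27 × 146 = 39.420
Maximum at age 5 (39.420).

5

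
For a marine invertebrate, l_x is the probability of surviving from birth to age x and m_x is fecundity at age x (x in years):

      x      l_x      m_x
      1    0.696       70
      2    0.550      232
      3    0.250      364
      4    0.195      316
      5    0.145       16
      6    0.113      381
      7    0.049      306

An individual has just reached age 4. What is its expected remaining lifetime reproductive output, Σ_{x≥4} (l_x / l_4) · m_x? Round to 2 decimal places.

l_4 = 0.195. Conditional survival from age 4 to x is l_x / l_4.
  x=4: (0.195/0.195) × 316 = 316.0000
  x=5: (0.145/0.195) × 16 = 11.8974
  x=6: (0.113/0.195) × 381 = 220.7846
  x=7: (0.049/0.195) × 306 = 76.8923
Sum = 316.0000 + 11.8974 + 220.7846 + 76.8923 = 625.5744

625.57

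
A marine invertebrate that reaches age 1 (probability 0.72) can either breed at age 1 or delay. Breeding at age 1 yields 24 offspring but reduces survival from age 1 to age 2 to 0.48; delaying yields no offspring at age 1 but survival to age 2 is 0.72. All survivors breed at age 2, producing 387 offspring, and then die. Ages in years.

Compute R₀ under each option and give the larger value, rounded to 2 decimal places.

200.62

breed at age 1: R₀ = 0.72 × (24 + 0.48 × 387) = 0.72 × 209.7600 = 151.0272
delay to age 2: R₀ = 0.72 × (0.72 × 387) = 0.72 × 278.6400 = 200.6208
Higher: delay to age 2 (200.6208).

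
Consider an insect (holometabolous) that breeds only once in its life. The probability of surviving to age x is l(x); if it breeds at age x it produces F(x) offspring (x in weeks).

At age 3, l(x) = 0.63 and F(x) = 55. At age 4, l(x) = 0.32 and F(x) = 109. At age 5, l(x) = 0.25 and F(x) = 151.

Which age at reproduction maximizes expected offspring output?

Expected offspring if breeding at age x = l(x) × F(x):
  age 3: 0.63 × 55 = 34.650
  age 4: 0.32 × 109 = 34.880
  age 5: 0.25 × 151 = 37.750
Maximum at age 5 (37.750).

5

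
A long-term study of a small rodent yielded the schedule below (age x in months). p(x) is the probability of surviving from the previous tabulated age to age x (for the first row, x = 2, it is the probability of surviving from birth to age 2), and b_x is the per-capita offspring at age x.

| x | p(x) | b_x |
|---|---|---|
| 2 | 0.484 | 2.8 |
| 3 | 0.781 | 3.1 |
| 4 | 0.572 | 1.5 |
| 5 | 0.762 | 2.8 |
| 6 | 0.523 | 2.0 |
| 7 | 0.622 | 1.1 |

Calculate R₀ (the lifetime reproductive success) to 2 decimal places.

Survivorship from birth: l_x = p_2·p_3·…·p_x.
  l_2 = 0.48400
  l_3 = 0.37800
  l_4 = 0.21622
  l_5 = 0.16476
  l_6 = 0.08617
  l_7 = 0.05360
R₀ = Σ l_x b_x:
  age 2: 0.48400 × 2.8 = 1.3552
  age 3: 0.37800 × 3.1 = 1.1718
  age 4: 0.21622 × 1.5 = 0.3243
  age 5: 0.16476 × 2.8 = 0.4613
  age 6: 0.08617 × 2.0 = 0.1723
  age 7: 0.05360 × 1.1 = 0.0590
R₀ = 1.3552 + 1.1718 + 0.3243 + 0.4613 + 0.1723 + 0.0590 = 3.5440

3.54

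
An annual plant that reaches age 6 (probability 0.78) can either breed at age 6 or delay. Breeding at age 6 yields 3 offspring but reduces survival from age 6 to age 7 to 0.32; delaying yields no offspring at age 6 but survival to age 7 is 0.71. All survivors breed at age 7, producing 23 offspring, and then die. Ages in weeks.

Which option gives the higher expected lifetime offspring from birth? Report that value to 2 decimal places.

breed at age 6: R₀ = 0.78 × (3 + 0.32 × 23) = 0.78 × 10.3600 = 8.0808
delay to age 7: R₀ = 0.78 × (0.71 × 23) = 0.78 × 16.3300 = 12.7374
Higher: delay to age 7 (12.7374).

12.74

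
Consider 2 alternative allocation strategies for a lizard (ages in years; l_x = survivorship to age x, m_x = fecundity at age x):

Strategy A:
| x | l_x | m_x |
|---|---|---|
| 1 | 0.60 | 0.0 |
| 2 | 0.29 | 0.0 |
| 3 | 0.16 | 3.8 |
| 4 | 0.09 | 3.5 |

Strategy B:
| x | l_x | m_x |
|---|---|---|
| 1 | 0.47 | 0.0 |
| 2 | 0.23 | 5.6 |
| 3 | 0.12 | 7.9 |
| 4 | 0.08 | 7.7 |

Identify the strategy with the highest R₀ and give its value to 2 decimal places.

Strategy A: R₀ = 0.60×0.0 + 0.29×0.0 + 0.16×3.8 + 0.09×3.5 = 0.9230
Strategy B: R₀ = 0.47×0.0 + 0.23×5.6 + 0.12×7.9 + 0.08×7.7 = 2.8520
Highest R₀: strategy B with 2.8520.

2.85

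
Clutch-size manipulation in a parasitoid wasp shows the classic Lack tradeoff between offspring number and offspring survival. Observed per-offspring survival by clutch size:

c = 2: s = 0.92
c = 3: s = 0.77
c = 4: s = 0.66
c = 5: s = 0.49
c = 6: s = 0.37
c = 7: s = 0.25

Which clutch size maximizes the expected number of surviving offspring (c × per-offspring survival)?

Expected surviving offspring = c × s(c):
  c=2: 2 × 0.92 = 1.840
  c=3: 3 × 0.77 = 2.310
  c=4: 4 × 0.66 = 2.640
  c=5: 5 × 0.49 = 2.450
  c=6: 6 × 0.37 = 2.220
  c=7: 7 × 0.25 = 1.750
Maximum at c = 4 (2.640 surviving offspring).

4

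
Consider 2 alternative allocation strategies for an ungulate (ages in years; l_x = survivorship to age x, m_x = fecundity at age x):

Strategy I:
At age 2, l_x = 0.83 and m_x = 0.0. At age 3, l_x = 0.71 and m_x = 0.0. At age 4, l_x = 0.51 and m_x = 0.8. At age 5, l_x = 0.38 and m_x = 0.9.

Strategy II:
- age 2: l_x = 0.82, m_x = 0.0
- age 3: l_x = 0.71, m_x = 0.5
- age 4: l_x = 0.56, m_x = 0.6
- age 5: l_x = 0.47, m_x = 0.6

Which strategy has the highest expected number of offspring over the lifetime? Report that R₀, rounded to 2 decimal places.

0.97

Strategy I: R₀ = 0.83×0.0 + 0.71×0.0 + 0.51×0.8 + 0.38×0.9 = 0.7500
Strategy II: R₀ = 0.82×0.0 + 0.71×0.5 + 0.56×0.6 + 0.47×0.6 = 0.9730
Highest R₀: strategy II with 0.9730.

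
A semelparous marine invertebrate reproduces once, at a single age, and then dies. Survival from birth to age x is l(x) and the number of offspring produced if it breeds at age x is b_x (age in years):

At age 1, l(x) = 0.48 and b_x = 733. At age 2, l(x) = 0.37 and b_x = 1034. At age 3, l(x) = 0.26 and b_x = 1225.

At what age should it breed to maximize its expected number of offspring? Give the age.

2

Expected offspring if breeding at age x = l(x) × b_x:
  age 1: 0.48 × 733 = 351.840
  age 2: 0.37 × 1034 = 382.580
  age 3: 0.26 × 1225 = 318.500
Maximum at age 2 (382.580).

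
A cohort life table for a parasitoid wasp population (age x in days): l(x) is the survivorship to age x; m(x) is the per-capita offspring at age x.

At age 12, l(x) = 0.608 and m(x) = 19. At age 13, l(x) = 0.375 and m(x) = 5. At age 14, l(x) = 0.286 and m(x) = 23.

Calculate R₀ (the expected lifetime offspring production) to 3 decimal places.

20.005

R₀ = Σ l(x) m(x):
  age 12: 0.608 × 19 = 11.5520
  age 13: 0.375 × 5 = 1.8750
  age 14: 0.286 × 23 = 6.5780
R₀ = 11.5520 + 1.8750 + 6.5780 = 20.0050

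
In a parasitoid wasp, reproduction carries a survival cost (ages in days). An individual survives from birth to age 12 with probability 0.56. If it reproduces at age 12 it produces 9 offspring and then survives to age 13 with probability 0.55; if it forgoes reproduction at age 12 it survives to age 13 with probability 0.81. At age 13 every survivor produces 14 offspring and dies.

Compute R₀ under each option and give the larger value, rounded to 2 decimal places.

9.35

breed at age 12: R₀ = 0.56 × (9 + 0.55 × 14) = 0.56 × 16.7000 = 9.3520
delay to age 13: R₀ = 0.56 × (0.81 × 14) = 0.56 × 11.3400 = 6.3504
Higher: breed at age 12 (9.3520).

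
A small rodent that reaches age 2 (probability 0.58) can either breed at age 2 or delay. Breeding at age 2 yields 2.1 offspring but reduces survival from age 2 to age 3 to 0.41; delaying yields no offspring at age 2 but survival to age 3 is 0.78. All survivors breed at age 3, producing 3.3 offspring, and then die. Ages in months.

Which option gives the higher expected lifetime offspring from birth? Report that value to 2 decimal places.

2.00

breed at age 2: R₀ = 0.58 × (2.1 + 0.41 × 3.3) = 0.58 × 3.4530 = 2.0027
delay to age 3: R₀ = 0.58 × (0.78 × 3.3) = 0.58 × 2.5740 = 1.4929
Higher: breed at age 2 (2.0027).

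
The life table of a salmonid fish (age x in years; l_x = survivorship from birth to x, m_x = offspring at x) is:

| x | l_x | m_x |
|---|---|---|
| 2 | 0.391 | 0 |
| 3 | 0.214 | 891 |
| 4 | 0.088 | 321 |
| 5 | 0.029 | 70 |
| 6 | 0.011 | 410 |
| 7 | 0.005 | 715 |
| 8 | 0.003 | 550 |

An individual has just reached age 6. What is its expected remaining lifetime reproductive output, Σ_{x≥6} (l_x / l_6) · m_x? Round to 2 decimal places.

885.00

l_6 = 0.011. Conditional survival from age 6 to x is l_x / l_6.
  x=6: (0.011/0.011) × 410 = 410.0000
  x=7: (0.005/0.011) × 715 = 325.0000
  x=8: (0.003/0.011) × 550 = 150.0000
Sum = 410.0000 + 325.0000 + 150.0000 = 885.0000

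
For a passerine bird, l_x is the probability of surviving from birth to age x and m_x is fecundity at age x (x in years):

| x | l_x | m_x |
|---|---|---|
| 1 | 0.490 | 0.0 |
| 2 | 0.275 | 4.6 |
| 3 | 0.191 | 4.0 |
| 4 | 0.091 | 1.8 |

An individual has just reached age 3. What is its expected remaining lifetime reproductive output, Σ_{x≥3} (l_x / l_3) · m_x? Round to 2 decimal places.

4.86

l_3 = 0.191. Conditional survival from age 3 to x is l_x / l_3.
  x=3: (0.191/0.191) × 4.0 = 4.0000
  x=4: (0.091/0.191) × 1.8 = 0.8576
Sum = 4.0000 + 0.8576 = 4.8576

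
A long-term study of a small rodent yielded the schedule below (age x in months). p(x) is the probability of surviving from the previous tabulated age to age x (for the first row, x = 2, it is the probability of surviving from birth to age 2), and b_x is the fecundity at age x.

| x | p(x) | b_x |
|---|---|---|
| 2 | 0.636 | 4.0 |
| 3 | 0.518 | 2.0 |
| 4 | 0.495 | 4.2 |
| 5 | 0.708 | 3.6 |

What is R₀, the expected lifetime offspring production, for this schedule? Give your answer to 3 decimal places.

4.303

Survivorship from birth: l_x = p_2·p_3·…·p_x.
  l_2 = 0.63600
  l_3 = 0.32945
  l_4 = 0.16308
  l_5 = 0.11546
R₀ = Σ l_x b_x:
  age 2: 0.63600 × 4.0 = 2.5440
  age 3: 0.32945 × 2.0 = 0.6589
  age 4: 0.16308 × 4.2 = 0.6849
  age 5: 0.11546 × 3.6 = 0.4157
R₀ = 2.5440 + 0.6589 + 0.6849 + 0.4157 = 4.3035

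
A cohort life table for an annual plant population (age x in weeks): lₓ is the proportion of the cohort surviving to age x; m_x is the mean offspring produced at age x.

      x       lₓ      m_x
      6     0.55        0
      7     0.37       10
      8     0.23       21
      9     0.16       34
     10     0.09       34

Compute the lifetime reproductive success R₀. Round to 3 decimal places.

R₀ = Σ lₓ m_x:
  age 6: 0.55 × 0 = 0.0000
  age 7: 0.37 × 10 = 3.7000
  age 8: 0.23 × 21 = 4.8300
  age 9: 0.16 × 34 = 5.4400
  age 10: 0.09 × 34 = 3.0600
R₀ = 0.0000 + 3.7000 + 4.8300 + 5.4400 + 3.0600 = 17.0300

17.030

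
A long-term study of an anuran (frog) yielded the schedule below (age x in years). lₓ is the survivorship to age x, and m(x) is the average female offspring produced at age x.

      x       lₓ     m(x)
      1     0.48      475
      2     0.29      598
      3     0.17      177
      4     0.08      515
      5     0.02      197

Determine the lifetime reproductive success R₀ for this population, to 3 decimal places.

476.650

R₀ = Σ lₓ m(x):
  age 1: 0.48 × 475 = 228.0000
  age 2: 0.29 × 598 = 173.4200
  age 3: 0.17 × 177 = 30.0900
  age 4: 0.08 × 515 = 41.2000
  age 5: 0.02 × 197 = 3.9400
R₀ = 228.0000 + 173.4200 + 30.0900 + 41.2000 + 3.9400 = 476.6500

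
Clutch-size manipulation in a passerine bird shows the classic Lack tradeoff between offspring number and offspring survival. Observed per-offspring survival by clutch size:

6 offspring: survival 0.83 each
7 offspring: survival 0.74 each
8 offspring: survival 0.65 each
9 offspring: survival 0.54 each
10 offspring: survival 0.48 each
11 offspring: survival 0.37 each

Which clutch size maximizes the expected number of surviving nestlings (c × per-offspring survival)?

8

Expected surviving nestlings = c × s(c):
  c=6: 6 × 0.83 = 4.980
  c=7: 7 × 0.74 = 5.180
  c=8: 8 × 0.65 = 5.200
  c=9: 9 × 0.54 = 4.860
  c=10: 10 × 0.48 = 4.800
  c=11: 11 × 0.37 = 4.070
Maximum at c = 8 (5.200 surviving nestlings).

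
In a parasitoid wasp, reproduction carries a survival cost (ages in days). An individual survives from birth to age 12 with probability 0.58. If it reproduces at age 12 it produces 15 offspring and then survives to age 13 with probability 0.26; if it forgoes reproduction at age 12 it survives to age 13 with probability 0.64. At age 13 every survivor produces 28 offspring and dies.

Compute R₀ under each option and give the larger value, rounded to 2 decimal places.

12.92

breed at age 12: R₀ = 0.58 × (15 + 0.26 × 28) = 0.58 × 22.2800 = 12.9224
delay to age 13: R₀ = 0.58 × (0.64 × 28) = 0.58 × 17.9200 = 10.3936
Higher: breed at age 12 (12.9224).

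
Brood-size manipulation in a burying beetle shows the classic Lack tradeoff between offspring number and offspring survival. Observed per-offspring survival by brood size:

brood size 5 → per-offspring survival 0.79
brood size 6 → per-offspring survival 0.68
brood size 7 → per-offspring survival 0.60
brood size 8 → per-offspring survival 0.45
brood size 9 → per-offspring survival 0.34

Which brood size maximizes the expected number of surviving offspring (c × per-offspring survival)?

7

Expected surviving offspring = c × s(c):
  c=5: 5 × 0.79 = 3.950
  c=6: 6 × 0.68 = 4.080
  c=7: 7 × 0.60 = 4.200
  c=8: 8 × 0.45 = 3.600
  c=9: 9 × 0.34 = 3.060
Maximum at c = 7 (4.200 surviving offspring).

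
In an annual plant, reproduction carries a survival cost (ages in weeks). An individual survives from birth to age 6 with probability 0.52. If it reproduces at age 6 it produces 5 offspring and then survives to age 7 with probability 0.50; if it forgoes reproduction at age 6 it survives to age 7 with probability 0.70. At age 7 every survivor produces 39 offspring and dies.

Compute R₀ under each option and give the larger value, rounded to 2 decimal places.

14.20

breed at age 6: R₀ = 0.52 × (5 + 0.50 × 39) = 0.52 × 24.5000 = 12.7400
delay to age 7: R₀ = 0.52 × (0.70 × 39) = 0.52 × 27.3000 = 14.1960
Higher: delay to age 7 (14.1960).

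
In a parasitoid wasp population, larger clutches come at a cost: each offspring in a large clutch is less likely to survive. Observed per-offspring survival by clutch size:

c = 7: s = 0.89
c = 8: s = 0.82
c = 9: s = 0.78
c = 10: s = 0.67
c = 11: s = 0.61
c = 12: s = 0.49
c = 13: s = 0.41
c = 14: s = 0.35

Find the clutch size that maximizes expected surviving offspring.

Expected surviving offspring = c × s(c):
  c=7: 7 × 0.89 = 6.230
  c=8: 8 × 0.82 = 6.560
  c=9: 9 × 0.78 = 7.020
  c=10: 10 × 0.67 = 6.700
  c=11: 11 × 0.61 = 6.710
  c=12: 12 × 0.49 = 5.880
  c=13: 13 × 0.41 = 5.330
  c=14: 14 × 0.35 = 4.900
Maximum at c = 9 (7.020 surviving offspring).

9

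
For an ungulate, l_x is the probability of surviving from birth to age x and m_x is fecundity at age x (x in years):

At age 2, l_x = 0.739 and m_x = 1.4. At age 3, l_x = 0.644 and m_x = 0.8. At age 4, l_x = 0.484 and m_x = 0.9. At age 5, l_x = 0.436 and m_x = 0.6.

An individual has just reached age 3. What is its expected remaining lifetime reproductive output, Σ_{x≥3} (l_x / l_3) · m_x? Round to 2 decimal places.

l_3 = 0.644. Conditional survival from age 3 to x is l_x / l_3.
  x=3: (0.644/0.644) × 0.8 = 0.8000
  x=4: (0.484/0.644) × 0.9 = 0.6764
  x=5: (0.436/0.644) × 0.6 = 0.4062
Sum = 0.8000 + 0.6764 + 0.4062 = 1.8826

1.88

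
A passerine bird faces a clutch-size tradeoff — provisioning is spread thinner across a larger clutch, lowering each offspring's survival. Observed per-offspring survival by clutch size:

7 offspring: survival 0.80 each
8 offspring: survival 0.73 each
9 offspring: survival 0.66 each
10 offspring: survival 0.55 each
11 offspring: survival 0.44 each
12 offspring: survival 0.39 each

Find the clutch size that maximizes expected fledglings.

9

Expected fledglings = c × s(c):
  c=7: 7 × 0.80 = 5.600
  c=8: 8 × 0.73 = 5.840
  c=9: 9 × 0.66 = 5.940
  c=10: 10 × 0.55 = 5.500
  c=11: 11 × 0.44 = 4.840
  c=12: 12 × 0.39 = 4.680
Maximum at c = 9 (5.940 fledglings).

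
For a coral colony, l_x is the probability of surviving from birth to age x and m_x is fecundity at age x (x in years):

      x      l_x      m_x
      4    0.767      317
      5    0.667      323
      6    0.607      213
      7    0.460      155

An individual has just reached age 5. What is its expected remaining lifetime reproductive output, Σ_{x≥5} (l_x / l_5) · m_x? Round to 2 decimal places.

623.74

l_5 = 0.667. Conditional survival from age 5 to x is l_x / l_5.
  x=5: (0.667/0.667) × 323 = 323.0000
  x=6: (0.607/0.667) × 213 = 193.8396
  x=7: (0.460/0.667) × 155 = 106.8966
Sum = 323.0000 + 193.8396 + 106.8966 = 623.7361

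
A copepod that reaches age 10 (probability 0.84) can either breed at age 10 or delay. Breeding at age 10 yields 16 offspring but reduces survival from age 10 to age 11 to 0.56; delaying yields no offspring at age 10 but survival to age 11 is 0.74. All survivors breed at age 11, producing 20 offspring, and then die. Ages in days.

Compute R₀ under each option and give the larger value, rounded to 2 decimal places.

22.85

breed at age 10: R₀ = 0.84 × (16 + 0.56 × 20) = 0.84 × 27.2000 = 22.8480
delay to age 11: R₀ = 0.84 × (0.74 × 20) = 0.84 × 14.8000 = 12.4320
Higher: breed at age 10 (22.8480).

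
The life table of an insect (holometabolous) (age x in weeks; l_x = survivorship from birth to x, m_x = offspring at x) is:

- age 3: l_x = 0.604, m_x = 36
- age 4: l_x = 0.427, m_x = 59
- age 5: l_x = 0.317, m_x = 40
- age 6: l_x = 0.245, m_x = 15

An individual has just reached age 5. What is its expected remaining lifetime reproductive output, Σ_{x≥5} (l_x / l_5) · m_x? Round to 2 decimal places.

l_5 = 0.317. Conditional survival from age 5 to x is l_x / l_5.
  x=5: (0.317/0.317) × 40 = 40.0000
  x=6: (0.245/0.317) × 15 = 11.5931
Sum = 40.0000 + 11.5931 = 51.5931

51.59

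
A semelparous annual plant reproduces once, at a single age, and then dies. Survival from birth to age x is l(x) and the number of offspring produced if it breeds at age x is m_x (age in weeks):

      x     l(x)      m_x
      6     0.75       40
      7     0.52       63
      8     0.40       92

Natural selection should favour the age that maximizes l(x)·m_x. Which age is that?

8

Expected offspring if breeding at age x = l(x) × m_x:
  age 6: 0.75 × 40 = 30.000
  age 7: 0.52 × 63 = 32.760
  age 8: 0.40 × 92 = 36.800
Maximum at age 8 (36.800).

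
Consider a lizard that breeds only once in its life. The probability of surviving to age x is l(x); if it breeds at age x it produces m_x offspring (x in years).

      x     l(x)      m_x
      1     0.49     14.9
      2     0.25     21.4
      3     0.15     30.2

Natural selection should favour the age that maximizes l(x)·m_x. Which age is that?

Expected offspring if breeding at age x = l(x) × m_x:
  age 1: 0.49 × 14.9 = 7.301
  age 2: 0.25 × 21.4 = 5.350
  age 3: 0.15 × 30.2 = 4.530
Maximum at age 1 (7.301).

1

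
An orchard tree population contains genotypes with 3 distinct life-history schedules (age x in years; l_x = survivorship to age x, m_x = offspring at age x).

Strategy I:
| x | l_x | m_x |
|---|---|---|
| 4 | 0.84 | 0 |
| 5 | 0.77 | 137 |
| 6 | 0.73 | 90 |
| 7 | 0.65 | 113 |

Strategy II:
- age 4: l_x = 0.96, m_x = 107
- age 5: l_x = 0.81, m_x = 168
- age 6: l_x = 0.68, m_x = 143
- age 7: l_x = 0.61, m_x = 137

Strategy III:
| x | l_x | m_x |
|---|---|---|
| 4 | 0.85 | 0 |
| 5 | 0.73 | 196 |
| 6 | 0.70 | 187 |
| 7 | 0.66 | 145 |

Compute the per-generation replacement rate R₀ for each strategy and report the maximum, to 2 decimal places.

419.61

Strategy I: R₀ = 0.84×0 + 0.77×137 + 0.73×90 + 0.65×113 = 244.6400
Strategy II: R₀ = 0.96×107 + 0.81×168 + 0.68×143 + 0.61×137 = 419.6100
Strategy III: R₀ = 0.85×0 + 0.73×196 + 0.70×187 + 0.66×145 = 369.6800
Highest R₀: strategy II with 419.6100.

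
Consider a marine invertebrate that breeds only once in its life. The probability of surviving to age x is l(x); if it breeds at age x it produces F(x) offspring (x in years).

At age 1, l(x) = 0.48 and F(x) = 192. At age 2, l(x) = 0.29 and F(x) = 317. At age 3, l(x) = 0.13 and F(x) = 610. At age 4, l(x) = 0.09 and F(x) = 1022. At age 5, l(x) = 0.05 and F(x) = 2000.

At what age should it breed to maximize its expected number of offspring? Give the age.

Expected offspring if breeding at age x = l(x) × F(x):
  age 1: 0.48 × 192 = 92.160
  age 2: 0.29 × 317 = 91.930
  age 3: 0.13 × 610 = 79.300
  age 4: 0.09 × 1022 = 91.980
  age 5: 0.05 × 2000 = 100.000
Maximum at age 5 (100.000).

5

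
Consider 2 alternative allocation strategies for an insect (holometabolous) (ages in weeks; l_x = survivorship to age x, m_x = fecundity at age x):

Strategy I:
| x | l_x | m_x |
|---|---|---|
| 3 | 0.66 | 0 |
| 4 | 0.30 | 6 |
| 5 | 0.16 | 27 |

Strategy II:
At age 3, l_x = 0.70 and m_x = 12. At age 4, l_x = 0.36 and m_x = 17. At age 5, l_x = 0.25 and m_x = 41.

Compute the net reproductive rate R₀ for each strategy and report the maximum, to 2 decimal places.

24.77

Strategy I: R₀ = 0.66×0 + 0.30×6 + 0.16×27 = 6.1200
Strategy II: R₀ = 0.70×12 + 0.36×17 + 0.25×41 = 24.7700
Highest R₀: strategy II with 24.7700.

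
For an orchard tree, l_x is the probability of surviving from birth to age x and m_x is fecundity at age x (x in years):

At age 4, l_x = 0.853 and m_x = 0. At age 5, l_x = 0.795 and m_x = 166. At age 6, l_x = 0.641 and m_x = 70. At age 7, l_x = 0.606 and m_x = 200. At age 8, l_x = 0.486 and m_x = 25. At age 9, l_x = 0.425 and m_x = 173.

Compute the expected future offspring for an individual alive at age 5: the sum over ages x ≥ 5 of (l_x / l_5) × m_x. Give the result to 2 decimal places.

482.66

l_5 = 0.795. Conditional survival from age 5 to x is l_x / l_5.
  x=5: (0.795/0.795) × 166 = 166.0000
  x=6: (0.641/0.795) × 70 = 56.4403
  x=7: (0.606/0.795) × 200 = 152.4528
  x=8: (0.486/0.795) × 25 = 15.2830
  x=9: (0.425/0.795) × 173 = 92.4843
Sum = 166.0000 + 56.4403 + 152.4528 + 15.2830 + 92.4843 = 482.6604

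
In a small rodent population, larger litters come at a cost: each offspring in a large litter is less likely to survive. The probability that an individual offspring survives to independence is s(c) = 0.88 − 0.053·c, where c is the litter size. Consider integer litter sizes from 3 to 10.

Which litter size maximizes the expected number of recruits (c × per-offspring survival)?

Expected recruits = c × s(c):
  c=3: 3 × 0.721 = 2.163
  c=4: 4 × 0.668 = 2.672
  c=5: 5 × 0.615 = 3.075
  c=6: 6 × 0.562 = 3.372
  c=7: 7 × 0.509 = 3.563
  c=8: 8 × 0.456 = 3.648
  c=9: 9 × 0.403 = 3.627
  c=10: 10 × 0.350 = 3.500
Maximum at c = 8 (3.648 recruits).

8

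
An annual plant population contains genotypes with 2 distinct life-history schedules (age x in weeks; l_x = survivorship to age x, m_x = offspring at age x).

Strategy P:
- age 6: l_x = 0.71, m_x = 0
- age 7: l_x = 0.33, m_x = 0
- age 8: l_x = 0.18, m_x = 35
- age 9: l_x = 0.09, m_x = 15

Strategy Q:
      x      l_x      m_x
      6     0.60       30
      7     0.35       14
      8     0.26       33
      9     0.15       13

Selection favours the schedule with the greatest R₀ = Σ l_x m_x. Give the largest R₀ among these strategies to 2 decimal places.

Strategy P: R₀ = 0.71×0 + 0.33×0 + 0.18×35 + 0.09×15 = 7.6500
Strategy Q: R₀ = 0.60×30 + 0.35×14 + 0.26×33 + 0.15×13 = 33.4300
Highest R₀: strategy Q with 33.4300.

33.43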